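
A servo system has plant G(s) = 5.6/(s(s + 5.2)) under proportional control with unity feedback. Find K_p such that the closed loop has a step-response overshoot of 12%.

From %OS = 100·exp(−πζ/√(1−ζ²)) = 12%, ζ = −ln(0.12)/√(π²+ln²(0.12)) = 0.5594.
Characteristic equation s² + 5.2s + 5.6K_p = 0 gives ζ = 5.2/(2√(5.6K_p)).
Setting ζ = 0.5594: √(5.6K_p) = 5.2/(2·0.5594) = 4.648, so K_p = 21.6/5.6 = 3.86.

K_p = 3.86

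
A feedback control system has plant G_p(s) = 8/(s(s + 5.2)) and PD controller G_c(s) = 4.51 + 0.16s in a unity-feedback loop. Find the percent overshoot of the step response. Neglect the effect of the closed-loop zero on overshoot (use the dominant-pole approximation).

13.4%

Forward path: (4.51 + 0.16s)·8/(s(s+5.2)). The closed-loop characteristic equation is s² + (5.2 + 8·0.16)s + 8·4.51 = 0.
That is s² + 6.48s + 36.08 = 0, so ω_n = 6.007 rad/s and ζ = 6.48/(2·6.007) = 0.5394.
%OS = 100·exp(−πζ/√(1−ζ²)) = 13.4%.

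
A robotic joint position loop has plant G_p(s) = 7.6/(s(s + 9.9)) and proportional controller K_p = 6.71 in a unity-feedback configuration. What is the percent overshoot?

From 1 + K_pG_p(s) = 0: s² + 9.9s + 51 = 0 ⇒ ω_n = 7.141, ζ = 0.6932.
%OS = 100·exp(−πζ/√(1−ζ²)) = 100·exp(−π·0.6932/√0.5195) = 4.87%.

4.87%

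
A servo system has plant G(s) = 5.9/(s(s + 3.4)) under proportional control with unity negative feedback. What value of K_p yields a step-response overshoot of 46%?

K_p = 8.51

From %OS = 100·exp(−πζ/√(1−ζ²)) = 46%, ζ = −ln(0.46)/√(π²+ln²(0.46)) = 0.24.
Characteristic equation s² + 3.4s + 5.9K_p = 0 gives ζ = 3.4/(2√(5.9K_p)).
Setting ζ = 0.24: √(5.9K_p) = 3.4/(2·0.24) = 7.085, so K_p = 50.19/5.9 = 8.51.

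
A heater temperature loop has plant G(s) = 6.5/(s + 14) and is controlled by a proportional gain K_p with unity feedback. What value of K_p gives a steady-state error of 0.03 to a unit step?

K_p = 69.6

Steady-state error for a unit step on this type-0 loop is 1/(1 + K_p·G(0)).
G(0) = 0.4643. Require 1/(1 + K_p·0.4643) = 0.03, so 1 + 0.4643·K_p = 33.33.
K_p = (33.33 − 1)/0.4643 = 69.6.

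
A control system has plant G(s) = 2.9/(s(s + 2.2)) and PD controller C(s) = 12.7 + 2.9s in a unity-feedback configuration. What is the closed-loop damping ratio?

ζ = 0.874

Forward path: (12.7 + 2.9s)·2.9/(s(s+2.2)). The closed-loop characteristic equation is s² + (2.2 + 2.9·2.9)s + 2.9·12.7 = 0.
That is s² + 10.61s + 36.83 = 0, so ω_n = 6.069 rad/s and ζ = 10.61/(2·6.069) = 0.8741.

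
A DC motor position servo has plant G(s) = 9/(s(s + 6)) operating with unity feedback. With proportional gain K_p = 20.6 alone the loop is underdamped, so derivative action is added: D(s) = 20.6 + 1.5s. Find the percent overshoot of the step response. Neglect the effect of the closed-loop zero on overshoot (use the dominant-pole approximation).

3.98%

Forward path: (20.6 + 1.5s)·9/(s(s+6)). The closed-loop characteristic equation is s² + (6 + 9·1.5)s + 9·20.6 = 0.
That is s² + 19.5s + 185.4 = 0, so ω_n = 13.62 rad/s and ζ = 19.5/(2·13.62) = 0.7161.
%OS = 100·exp(−πζ/√(1−ζ²)) = 3.98%.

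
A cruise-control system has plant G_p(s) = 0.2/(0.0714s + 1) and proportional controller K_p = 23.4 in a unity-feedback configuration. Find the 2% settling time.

T_s ≈ 0.0503 s

Closed loop: T(s) = K_p·G_p/(1+K_p·G_p) = 4.68/(0.0714s + 1 + 4.68), with pole at s = −(1 + 4.68)/0.0714 = −79.55.
τ = 1/79.55 = 0.01257 s, so 2% settling time ≈ 4τ = 0.0503 s.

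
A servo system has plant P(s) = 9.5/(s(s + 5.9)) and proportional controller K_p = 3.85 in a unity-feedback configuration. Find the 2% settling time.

The closed-loop denominator s² + 5.9s + 36.58 gives ω_n = √36.58 = 6.048 and ζ = 5.9/(2ω_n) = 0.4878.
2% settling time T_s ≈ 4/(ζω_n) = 4/2.95 = 1.36 s.

T_s ≈ 1.36 s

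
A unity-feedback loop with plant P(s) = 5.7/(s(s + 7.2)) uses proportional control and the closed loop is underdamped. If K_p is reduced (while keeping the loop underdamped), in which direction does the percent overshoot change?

ζ = 7.2/(2√(5.7K_p)) rises as K_p falls; higher damping means less overshoot.

decrease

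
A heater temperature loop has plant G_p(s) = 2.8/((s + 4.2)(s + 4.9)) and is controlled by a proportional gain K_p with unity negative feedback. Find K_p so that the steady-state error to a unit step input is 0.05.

K_p = 140

The loop is type 0, so e_ss(step) = 1/(1 + K_pos) with K_pos = K_p·G_p(0).
G_p(0) = 0.1361. Require 1/(1 + K_p·0.1361) = 0.05, so 1 + 0.1361·K_p = 20.
K_p = (20 − 1)/0.1361 = 140.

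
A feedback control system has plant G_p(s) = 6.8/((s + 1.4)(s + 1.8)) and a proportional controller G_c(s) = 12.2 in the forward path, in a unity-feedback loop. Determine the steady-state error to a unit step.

The loop is type 0. Static position error constant K_pos = G_c(0)·G_p(0) = 12.2·2.698 = 32.92.
Steady-state error to a unit step: e_ss = 1/(1+K_pos) = 1/33.92 = 0.0295.

0.0295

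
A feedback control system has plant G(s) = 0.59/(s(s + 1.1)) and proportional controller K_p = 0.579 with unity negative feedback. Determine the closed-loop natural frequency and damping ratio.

ω_n = 0.584 rad/s, ζ = 0.941

1 + K_p·G(s) = 0 gives s² + 1.1s + 0.3416 = 0.
So ω_n² = 0.3416 ⇒ ω_n = 0.5845 rad/s, and ζ = 1.1/(2ω_n) = 0.941.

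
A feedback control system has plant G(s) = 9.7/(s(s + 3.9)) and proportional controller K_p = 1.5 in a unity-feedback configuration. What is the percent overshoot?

The closed-loop denominator s² + 3.9s + 14.55 gives ω_n = √14.55 = 3.814 and ζ = 3.9/(2ω_n) = 0.5112.
%OS = 100·exp(−πζ/√(1−ζ²)) = 100·exp(−π·0.5112/√0.7387) = 15.4%.

15.4%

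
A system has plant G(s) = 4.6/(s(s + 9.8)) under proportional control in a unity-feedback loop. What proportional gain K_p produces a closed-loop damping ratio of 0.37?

K_p = 38.1

Closed-loop characteristic equation: s² + 9.8s + K_p·4.6 = 0.
So ω_n = √(4.6K_p) and 2ζω_n = 9.8, giving ζ = 9.8/(2√(4.6K_p)).
Setting ζ = 0.37: √(4.6K_p) = 9.8/(2·0.37) = 13.24, so K_p = 175.4/4.6 = 38.1.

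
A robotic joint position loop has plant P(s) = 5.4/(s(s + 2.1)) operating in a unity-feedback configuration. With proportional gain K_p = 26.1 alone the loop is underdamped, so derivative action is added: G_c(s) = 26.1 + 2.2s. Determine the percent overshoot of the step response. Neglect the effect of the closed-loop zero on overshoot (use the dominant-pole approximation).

Forward path: (26.1 + 2.2s)·5.4/(s(s+2.1)). The closed-loop characteristic equation is s² + (2.1 + 5.4·2.2)s + 5.4·26.1 = 0.
That is s² + 13.98s + 140.9 = 0, so ω_n = 11.87 rad/s and ζ = 13.98/(2·11.87) = 0.5888.
%OS = 100·exp(−πζ/√(1−ζ²)) = 10.1%.

10.1%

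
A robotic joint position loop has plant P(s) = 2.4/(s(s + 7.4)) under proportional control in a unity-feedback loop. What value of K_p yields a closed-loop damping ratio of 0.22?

Closed-loop characteristic equation: s² + 7.4s + K_p·2.4 = 0.
So ω_n = √(2.4K_p) and 2ζω_n = 7.4, giving ζ = 7.4/(2√(2.4K_p)).
Setting ζ = 0.22: √(2.4K_p) = 7.4/(2·0.22) = 16.82, so K_p = 282.9/2.4 = 118.

K_p = 118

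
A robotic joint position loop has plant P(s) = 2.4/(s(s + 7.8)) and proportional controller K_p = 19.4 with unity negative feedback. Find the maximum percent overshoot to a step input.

From 1 + K_pP(s) = 0: s² + 7.8s + 46.56 = 0 ⇒ ω_n = 6.823, ζ = 0.5716.
%OS = 100·exp(−πζ/√(1−ζ²)) = 100·exp(−π·0.5716/√0.6733) = 11.2%.

11.2%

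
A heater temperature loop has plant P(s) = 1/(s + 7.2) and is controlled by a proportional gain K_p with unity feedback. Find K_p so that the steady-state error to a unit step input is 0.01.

K_p = 713

Steady-state error for a unit step on this type-0 loop is 1/(1 + K_p·P(0)).
P(0) = 0.1389. Require 1/(1 + K_p·0.1389) = 0.01, so 1 + 0.1389·K_p = 100.
K_p = (100 − 1)/0.1389 = 713.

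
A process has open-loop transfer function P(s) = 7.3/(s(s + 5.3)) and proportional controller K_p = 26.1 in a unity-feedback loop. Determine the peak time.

From 1 + K_pP(s) = 0: s² + 5.3s + 190.5 = 0 ⇒ ω_n = 13.8, ζ = 0.192.
Damped frequency ω_d = ω_n√(1−ζ²) = 13.55 rad/s, so peak time T_p = π/ω_d = 0.232 s.

T_p = 0.232 s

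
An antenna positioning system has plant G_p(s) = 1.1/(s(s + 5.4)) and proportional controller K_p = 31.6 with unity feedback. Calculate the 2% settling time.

From 1 + K_pG_p(s) = 0: s² + 5.4s + 34.76 = 0 ⇒ ω_n = 5.896, ζ = 0.458.
2% settling time T_s ≈ 4/(ζω_n) = 4/2.7 = 1.48 s.

T_s ≈ 1.48 s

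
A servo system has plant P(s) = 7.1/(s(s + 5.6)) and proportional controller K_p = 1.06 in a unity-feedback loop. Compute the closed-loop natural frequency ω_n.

With unity feedback the closed-loop characteristic equation is s² + 5.6s + 1.06·7.1 = s² + 5.6s + 7.526 = 0.
So ω_n² = 7.526 ⇒ ω_n = 2.743 rad/s, and ζ = 5.6/(2ω_n) = 1.02.

ω_n = 2.74 rad/s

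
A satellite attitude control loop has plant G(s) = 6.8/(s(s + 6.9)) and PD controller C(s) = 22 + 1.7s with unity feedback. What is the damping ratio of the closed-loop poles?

Forward path: (22 + 1.7s)·6.8/(s(s+6.9)). The closed-loop characteristic equation is s² + (6.9 + 6.8·1.7)s + 6.8·22 = 0.
That is s² + 18.46s + 149.6 = 0, so ω_n = 12.23 rad/s and ζ = 18.46/(2·12.23) = 0.7546.

ζ = 0.755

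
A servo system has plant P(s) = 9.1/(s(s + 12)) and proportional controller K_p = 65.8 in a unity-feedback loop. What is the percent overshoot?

45.2%

The closed-loop denominator s² + 12s + 598.8 gives ω_n = √598.8 = 24.47 and ζ = 12/(2ω_n) = 0.2452.
%OS = 100·exp(−πζ/√(1−ζ²)) = 100·exp(−π·0.2452/√0.9399) = 45.2%.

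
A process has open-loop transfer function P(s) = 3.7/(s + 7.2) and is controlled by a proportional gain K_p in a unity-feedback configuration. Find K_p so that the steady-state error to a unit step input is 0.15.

K_p = 11

The loop is type 0, so e_ss(step) = 1/(1 + K_pos) with K_pos = K_p·P(0).
P(0) = 0.5139. Require 1/(1 + K_p·0.5139) = 0.15, so 1 + 0.5139·K_p = 6.667.
K_p = (6.667 − 1)/0.5139 = 11.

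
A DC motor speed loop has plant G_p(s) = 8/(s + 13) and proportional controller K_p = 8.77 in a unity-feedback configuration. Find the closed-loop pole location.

Closed-loop transfer function: T(s) = K_p·G_p(s)/(1 + K_p·G_p(s)) = 70.16/(s + 13 + 70.16) = 70.16/(s + 83.16).
The closed-loop pole is at s = −83.16.

s = -83.16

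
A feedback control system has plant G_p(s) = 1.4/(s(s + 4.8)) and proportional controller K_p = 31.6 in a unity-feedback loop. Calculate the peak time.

T_p = 0.506 s

The closed-loop denominator s² + 4.8s + 44.24 gives ω_n = √44.24 = 6.651 and ζ = 4.8/(2ω_n) = 0.3608.
Damped frequency ω_d = ω_n√(1−ζ²) = 6.203 rad/s, so peak time T_p = π/ω_d = 0.506 s.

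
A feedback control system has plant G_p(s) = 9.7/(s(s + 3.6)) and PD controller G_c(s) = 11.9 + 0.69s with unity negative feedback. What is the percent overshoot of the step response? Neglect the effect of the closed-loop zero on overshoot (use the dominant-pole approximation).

Forward path: (11.9 + 0.69s)·9.7/(s(s+3.6)). The closed-loop characteristic equation is s² + (3.6 + 9.7·0.69)s + 9.7·11.9 = 0.
That is s² + 10.29s + 115.4 = 0, so ω_n = 10.74 rad/s and ζ = 10.29/(2·10.74) = 0.479.
%OS = 100·exp(−πζ/√(1−ζ²)) = 18%.

18%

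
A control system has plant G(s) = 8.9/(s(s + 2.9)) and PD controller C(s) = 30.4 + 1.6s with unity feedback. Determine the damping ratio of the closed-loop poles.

ζ = 0.521

Forward path: (30.4 + 1.6s)·8.9/(s(s+2.9)). The closed-loop characteristic equation is s² + (2.9 + 8.9·1.6)s + 8.9·30.4 = 0.
That is s² + 17.14s + 270.6 = 0, so ω_n = 16.45 rad/s and ζ = 17.14/(2·16.45) = 0.521.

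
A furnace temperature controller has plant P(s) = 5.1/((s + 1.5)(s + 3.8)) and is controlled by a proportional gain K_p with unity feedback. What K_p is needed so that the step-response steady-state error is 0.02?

Steady-state error for a unit step on this type-0 loop is 1/(1 + K_p·P(0)).
P(0) = 0.8947. Require 1/(1 + K_p·0.8947) = 0.02, so 1 + 0.8947·K_p = 50.
K_p = (50 − 1)/0.8947 = 54.8.

K_p = 54.8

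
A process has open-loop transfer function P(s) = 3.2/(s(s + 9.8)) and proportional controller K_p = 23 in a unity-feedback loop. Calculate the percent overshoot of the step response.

11.2%

Closed-loop characteristic equation: s² + 9.8s + 73.6 = 0, so ω_n = 8.579 rad/s and ζ = 9.8/(2·8.579) = 0.5712.
%OS = 100·exp(−πζ/√(1−ζ²)) = 100·exp(−π·0.5712/√0.6738) = 11.2%.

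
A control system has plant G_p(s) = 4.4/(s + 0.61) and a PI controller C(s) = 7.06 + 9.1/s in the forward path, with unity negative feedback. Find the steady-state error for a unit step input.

The open loop C(s)G_p(s) has a pole at the origin (type 1), so the static position error constant is infinite and e_ss = 1/(1+∞) = 0.

0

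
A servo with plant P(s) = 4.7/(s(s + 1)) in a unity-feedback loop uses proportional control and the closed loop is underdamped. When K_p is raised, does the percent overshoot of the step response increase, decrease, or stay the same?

ζ = 1/(2√(4.7K_p)) decreases as K_p grows; lower damping means more overshoot.

increase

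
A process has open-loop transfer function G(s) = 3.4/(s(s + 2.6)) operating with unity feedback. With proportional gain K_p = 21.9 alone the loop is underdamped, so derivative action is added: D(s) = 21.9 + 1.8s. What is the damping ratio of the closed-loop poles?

Forward path: (21.9 + 1.8s)·3.4/(s(s+2.6)). The closed-loop characteristic equation is s² + (2.6 + 3.4·1.8)s + 3.4·21.9 = 0.
That is s² + 8.72s + 74.46 = 0, so ω_n = 8.629 rad/s and ζ = 8.72/(2·8.629) = 0.5053.

ζ = 0.505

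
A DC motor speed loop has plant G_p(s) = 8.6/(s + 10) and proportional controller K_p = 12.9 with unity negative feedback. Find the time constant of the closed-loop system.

τ = 0.00827 s

Closed-loop transfer function: T(s) = K_p·G_p(s)/(1 + K_p·G_p(s)) = 110.9/(s + 10 + 110.9) = 110.9/(s + 120.9).
Time constant τ = 1/120.9 = 0.00827 s.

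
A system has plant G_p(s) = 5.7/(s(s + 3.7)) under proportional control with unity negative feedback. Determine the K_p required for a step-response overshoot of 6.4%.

K_p = 1.38

From %OS = 100·exp(−πζ/√(1−ζ²)) = 6.4%, ζ = −ln(0.064)/√(π²+ln²(0.064)) = 0.6585.
Characteristic equation s² + 3.7s + 5.7K_p = 0 gives ζ = 3.7/(2√(5.7K_p)).
Setting ζ = 0.6585: √(5.7K_p) = 3.7/(2·0.6585) = 2.809, so K_p = 7.893/5.7 = 1.38.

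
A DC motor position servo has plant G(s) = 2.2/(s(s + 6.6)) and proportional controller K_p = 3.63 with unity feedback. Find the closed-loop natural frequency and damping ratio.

The closed-loop denominator is s(s+6.6) + 3.63·2.2 = s² + 6.6s + 7.986.
Matching s² + 2ζω_n s + ω_n²: ω_n = √7.986 = 2.826 rad/s and 2ζω_n = 6.6, so ζ = 6.6/(2·2.826) = 1.17.

ω_n = 2.83 rad/s, ζ = 1.17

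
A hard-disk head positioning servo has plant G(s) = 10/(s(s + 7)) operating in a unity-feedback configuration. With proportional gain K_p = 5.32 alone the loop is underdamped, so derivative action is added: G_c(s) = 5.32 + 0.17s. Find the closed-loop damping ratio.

Forward path: (5.32 + 0.17s)·10/(s(s+7)). The closed-loop characteristic equation is s² + (7 + 10·0.17)s + 10·5.32 = 0.
That is s² + 8.7s + 53.2 = 0, so ω_n = 7.294 rad/s and ζ = 8.7/(2·7.294) = 0.5964.

ζ = 0.596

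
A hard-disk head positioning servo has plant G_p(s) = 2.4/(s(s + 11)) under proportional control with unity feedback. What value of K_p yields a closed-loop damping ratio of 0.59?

K_p = 36.2

Closed-loop characteristic equation: s² + 11s + K_p·2.4 = 0.
So ω_n = √(2.4K_p) and 2ζω_n = 11, giving ζ = 11/(2√(2.4K_p)).
Setting ζ = 0.59: √(2.4K_p) = 11/(2·0.59) = 9.322, so K_p = 86.9/2.4 = 36.2.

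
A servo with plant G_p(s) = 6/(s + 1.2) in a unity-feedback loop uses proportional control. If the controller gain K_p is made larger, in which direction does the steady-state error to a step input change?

decrease

e_ss = 1/(1 + K_p·G_p(0)); a larger K_p raises the denominator, so e_ss decreases.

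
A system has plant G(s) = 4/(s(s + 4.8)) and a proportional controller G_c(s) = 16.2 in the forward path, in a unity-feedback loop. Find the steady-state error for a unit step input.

0

The open loop G_c(s)G(s) has a pole at the origin (type 1), so the static position error constant is infinite and e_ss = 1/(1+∞) = 0.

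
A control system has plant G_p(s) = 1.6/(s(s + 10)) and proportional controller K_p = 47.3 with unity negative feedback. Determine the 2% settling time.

T_s ≈ 0.8 s

The closed-loop denominator s² + 10s + 75.68 gives ω_n = √75.68 = 8.699 and ζ = 10/(2ω_n) = 0.5748.
2% settling time T_s ≈ 4/(ζω_n) = 4/5 = 0.8 s.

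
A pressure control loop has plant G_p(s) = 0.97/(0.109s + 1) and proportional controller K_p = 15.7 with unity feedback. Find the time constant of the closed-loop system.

Closed loop: T(s) = K_p·G_p/(1+K_p·G_p) = 15.23/(0.109s + 1 + 15.23), with pole at s = −(1 + 15.23)/0.109 = −148.9.
Closed-loop time constant τ = 1/148.9 = 0.00672 s.

τ = 0.00672 s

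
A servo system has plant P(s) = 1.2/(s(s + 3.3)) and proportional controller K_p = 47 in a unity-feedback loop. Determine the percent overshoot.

49.3%

Closed-loop characteristic equation: s² + 3.3s + 56.4 = 0, so ω_n = 7.51 rad/s and ζ = 3.3/(2·7.51) = 0.2197.
%OS = 100·exp(−πζ/√(1−ζ²)) = 100·exp(−π·0.2197/√0.9517) = 49.3%.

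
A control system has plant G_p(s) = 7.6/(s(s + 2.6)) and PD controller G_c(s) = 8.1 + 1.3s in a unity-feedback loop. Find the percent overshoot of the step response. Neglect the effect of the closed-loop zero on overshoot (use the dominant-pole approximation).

1.62%

Forward path: (8.1 + 1.3s)·7.6/(s(s+2.6)). The closed-loop characteristic equation is s² + (2.6 + 7.6·1.3)s + 7.6·8.1 = 0.
That is s² + 12.48s + 61.56 = 0, so ω_n = 7.846 rad/s and ζ = 12.48/(2·7.846) = 0.7953.
%OS = 100·exp(−πζ/√(1−ζ²)) = 1.62%.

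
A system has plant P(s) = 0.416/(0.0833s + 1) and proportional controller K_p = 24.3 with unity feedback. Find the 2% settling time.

T_s ≈ 0.03 s

Closed loop: T(s) = K_p·P/(1+K_p·P) = 10.11/(0.0833s + 1 + 10.11), with pole at s = −(1 + 10.11)/0.0833 = −133.4.
τ = 1/133.4 = 0.007499 s, so 2% settling time ≈ 4τ = 0.03 s.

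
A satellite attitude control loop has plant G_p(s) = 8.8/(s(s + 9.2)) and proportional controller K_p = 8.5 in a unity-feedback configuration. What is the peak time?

The closed-loop denominator s² + 9.2s + 74.8 gives ω_n = √74.8 = 8.649 and ζ = 9.2/(2ω_n) = 0.5319.
Damped frequency ω_d = ω_n√(1−ζ²) = 7.324 rad/s, so peak time T_p = π/ω_d = 0.429 s.

T_p = 0.429 s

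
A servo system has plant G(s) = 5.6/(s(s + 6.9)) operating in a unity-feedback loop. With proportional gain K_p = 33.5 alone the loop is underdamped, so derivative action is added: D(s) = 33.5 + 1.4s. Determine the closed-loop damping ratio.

ζ = 0.538

Forward path: (33.5 + 1.4s)·5.6/(s(s+6.9)). The closed-loop characteristic equation is s² + (6.9 + 5.6·1.4)s + 5.6·33.5 = 0.
That is s² + 14.74s + 187.6 = 0, so ω_n = 13.7 rad/s and ζ = 14.74/(2·13.7) = 0.5381.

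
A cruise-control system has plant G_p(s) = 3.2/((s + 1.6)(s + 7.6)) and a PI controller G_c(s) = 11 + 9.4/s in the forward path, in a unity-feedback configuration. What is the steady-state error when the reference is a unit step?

0

The open loop G_c(s)G_p(s) has a pole at the origin (type 1), so the static position error constant is infinite and e_ss = 1/(1+∞) = 0.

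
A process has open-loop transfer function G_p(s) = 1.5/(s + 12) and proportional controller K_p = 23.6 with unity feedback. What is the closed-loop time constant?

τ = 0.0211 s

Closed-loop transfer function: T(s) = K_p·G_p(s)/(1 + K_p·G_p(s)) = 35.4/(s + 12 + 35.4) = 35.4/(s + 47.4).
Time constant τ = 1/47.4 = 0.0211 s.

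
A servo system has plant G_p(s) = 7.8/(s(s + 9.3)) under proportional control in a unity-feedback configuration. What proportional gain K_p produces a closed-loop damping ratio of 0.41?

K_p = 16.5

Closed-loop characteristic equation: s² + 9.3s + K_p·7.8 = 0.
So ω_n = √(7.8K_p) and 2ζω_n = 9.3, giving ζ = 9.3/(2√(7.8K_p)).
Setting ζ = 0.41: √(7.8K_p) = 9.3/(2·0.41) = 11.34, so K_p = 128.6/7.8 = 16.5.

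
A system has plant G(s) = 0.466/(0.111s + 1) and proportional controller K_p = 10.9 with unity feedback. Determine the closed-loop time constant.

τ = 0.0183 s

Closed loop: T(s) = K_p·G/(1+K_p·G) = 5.079/(0.111s + 1 + 5.079), with pole at s = −(1 + 5.079)/0.111 = −54.77.
Closed-loop time constant τ = 1/54.77 = 0.0183 s.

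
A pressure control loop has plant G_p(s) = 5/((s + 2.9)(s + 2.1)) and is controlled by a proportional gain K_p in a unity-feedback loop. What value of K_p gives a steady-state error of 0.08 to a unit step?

The loop is type 0, so e_ss(step) = 1/(1 + K_pos) with K_pos = K_p·G_p(0).
G_p(0) = 0.821. Require 1/(1 + K_p·0.821) = 0.08, so 1 + 0.821·K_p = 12.5.
K_p = (12.5 − 1)/0.821 = 14.

K_p = 14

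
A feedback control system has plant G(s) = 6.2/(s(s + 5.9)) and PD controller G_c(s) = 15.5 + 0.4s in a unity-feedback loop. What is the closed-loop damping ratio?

Forward path: (15.5 + 0.4s)·6.2/(s(s+5.9)). The closed-loop characteristic equation is s² + (5.9 + 6.2·0.4)s + 6.2·15.5 = 0.
That is s² + 8.38s + 96.1 = 0, so ω_n = 9.803 rad/s and ζ = 8.38/(2·9.803) = 0.4274.

ζ = 0.427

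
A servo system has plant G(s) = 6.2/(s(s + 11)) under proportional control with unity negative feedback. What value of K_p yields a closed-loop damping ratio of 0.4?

K_p = 30.5

Closed-loop characteristic equation: s² + 11s + K_p·6.2 = 0.
So ω_n = √(6.2K_p) and 2ζω_n = 11, giving ζ = 11/(2√(6.2K_p)).
Setting ζ = 0.4: √(6.2K_p) = 11/(2·0.4) = 13.75, so K_p = 189.1/6.2 = 30.5.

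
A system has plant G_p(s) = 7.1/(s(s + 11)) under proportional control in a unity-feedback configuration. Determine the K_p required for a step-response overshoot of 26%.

K_p = 27.4

From %OS = 100·exp(−πζ/√(1−ζ²)) = 26%, ζ = −ln(0.26)/√(π²+ln²(0.26)) = 0.3941.
Characteristic equation s² + 11s + 7.1K_p = 0 gives ζ = 11/(2√(7.1K_p)).
Setting ζ = 0.3941: √(7.1K_p) = 11/(2·0.3941) = 13.96, so K_p = 194.8/7.1 = 27.4.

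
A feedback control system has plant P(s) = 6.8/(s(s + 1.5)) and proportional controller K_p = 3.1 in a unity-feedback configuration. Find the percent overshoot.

59.4%

Closed-loop characteristic equation: s² + 1.5s + 21.08 = 0, so ω_n = 4.591 rad/s and ζ = 1.5/(2·4.591) = 0.1634.
%OS = 100·exp(−πζ/√(1−ζ²)) = 100·exp(−π·0.1634/√0.9733) = 59.4%.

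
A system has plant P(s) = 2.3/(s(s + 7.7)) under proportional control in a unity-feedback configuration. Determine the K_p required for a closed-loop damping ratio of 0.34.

Closed-loop characteristic equation: s² + 7.7s + K_p·2.3 = 0.
So ω_n = √(2.3K_p) and 2ζω_n = 7.7, giving ζ = 7.7/(2√(2.3K_p)).
Setting ζ = 0.34: √(2.3K_p) = 7.7/(2·0.34) = 11.32, so K_p = 128.2/2.3 = 55.7.

K_p = 55.7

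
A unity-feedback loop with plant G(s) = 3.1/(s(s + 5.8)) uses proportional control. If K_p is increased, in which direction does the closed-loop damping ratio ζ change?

ζ = 5.8/(2√(3.1K_p)); increasing K_p raises the denominator, so ζ falls.

decrease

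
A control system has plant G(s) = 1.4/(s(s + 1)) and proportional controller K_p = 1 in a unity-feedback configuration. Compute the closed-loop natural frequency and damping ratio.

ω_n = 1.18 rad/s, ζ = 0.423

1 + K_p·G(s) = 0 gives s² + 1s + 1.4 = 0.
So ω_n² = 1.4 ⇒ ω_n = 1.183 rad/s, and ζ = 1/(2ω_n) = 0.423.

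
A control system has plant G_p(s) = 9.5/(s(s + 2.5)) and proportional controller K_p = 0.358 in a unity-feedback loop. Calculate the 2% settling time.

Closed-loop characteristic equation: s² + 2.5s + 3.401 = 0, so ω_n = 1.844 rad/s and ζ = 2.5/(2·1.844) = 0.6778.
2% settling time T_s ≈ 4/(ζω_n) = 4/1.25 = 3.2 s.

T_s ≈ 3.2 s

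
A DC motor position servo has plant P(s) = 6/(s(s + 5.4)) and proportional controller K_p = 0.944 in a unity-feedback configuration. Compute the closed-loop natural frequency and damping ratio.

The closed-loop denominator is s(s+5.4) + 0.944·6 = s² + 5.4s + 5.664.
Matching s² + 2ζω_n s + ω_n²: ω_n = √5.664 = 2.38 rad/s and 2ζω_n = 5.4, so ζ = 5.4/(2·2.38) = 1.13.

ω_n = 2.38 rad/s, ζ = 1.13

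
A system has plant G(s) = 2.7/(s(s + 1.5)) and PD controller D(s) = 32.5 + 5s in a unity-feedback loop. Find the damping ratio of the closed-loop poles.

ζ = 0.801

Forward path: (32.5 + 5s)·2.7/(s(s+1.5)). The closed-loop characteristic equation is s² + (1.5 + 2.7·5)s + 2.7·32.5 = 0.
That is s² + 15s + 87.75 = 0, so ω_n = 9.367 rad/s and ζ = 15/(2·9.367) = 0.8006.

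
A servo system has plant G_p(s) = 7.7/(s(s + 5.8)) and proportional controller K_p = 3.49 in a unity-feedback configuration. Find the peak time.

From 1 + K_pG_p(s) = 0: s² + 5.8s + 26.87 = 0 ⇒ ω_n = 5.184, ζ = 0.5594.
Damped frequency ω_d = ω_n√(1−ζ²) = 4.297 rad/s, so peak time T_p = π/ω_d = 0.731 s.

T_p = 0.731 s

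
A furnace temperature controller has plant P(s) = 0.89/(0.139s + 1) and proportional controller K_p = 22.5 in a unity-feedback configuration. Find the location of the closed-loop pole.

Closed loop: T(s) = K_p·P/(1+K_p·P) = 20.02/(0.139s + 1 + 20.02), with pole at s = −(1 + 20.02)/0.139 = −151.3.

s = -151.3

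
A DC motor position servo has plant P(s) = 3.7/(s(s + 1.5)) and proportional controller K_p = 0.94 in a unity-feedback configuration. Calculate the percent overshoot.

25.2%

The closed-loop denominator s² + 1.5s + 3.478 gives ω_n = √3.478 = 1.865 and ζ = 1.5/(2ω_n) = 0.4022.
%OS = 100·exp(−πζ/√(1−ζ²)) = 100·exp(−π·0.4022/√0.8383) = 25.2%.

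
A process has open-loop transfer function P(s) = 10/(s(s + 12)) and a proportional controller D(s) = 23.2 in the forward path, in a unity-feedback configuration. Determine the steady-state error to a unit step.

The open loop D(s)P(s) has a pole at the origin (type 1), so the static position error constant is infinite and e_ss = 1/(1+∞) = 0.

0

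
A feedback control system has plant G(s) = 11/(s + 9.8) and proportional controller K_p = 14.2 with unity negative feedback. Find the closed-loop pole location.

s = -166

Closed-loop transfer function: T(s) = K_p·G(s)/(1 + K_p·G(s)) = 156.2/(s + 9.8 + 156.2) = 156.2/(s + 166).
The closed-loop pole is at s = −166.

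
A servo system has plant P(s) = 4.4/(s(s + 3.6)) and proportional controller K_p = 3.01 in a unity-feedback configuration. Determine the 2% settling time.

The closed-loop denominator s² + 3.6s + 13.24 gives ω_n = √13.24 = 3.639 and ζ = 3.6/(2ω_n) = 0.4946.
2% settling time T_s ≈ 4/(ζω_n) = 4/1.8 = 2.22 s.

T_s ≈ 2.22 s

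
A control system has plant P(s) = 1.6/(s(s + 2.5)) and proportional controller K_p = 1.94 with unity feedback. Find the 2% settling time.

The closed-loop denominator s² + 2.5s + 3.104 gives ω_n = √3.104 = 1.762 and ζ = 2.5/(2ω_n) = 0.7095.
2% settling time T_s ≈ 4/(ζω_n) = 4/1.25 = 3.2 s.

T_s ≈ 3.2 s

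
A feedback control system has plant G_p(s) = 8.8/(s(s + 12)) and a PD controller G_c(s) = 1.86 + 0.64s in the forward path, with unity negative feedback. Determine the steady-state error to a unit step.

0

The open loop G_c(s)G_p(s) has a pole at the origin (type 1), so the static position error constant is infinite and e_ss = 1/(1+∞) = 0.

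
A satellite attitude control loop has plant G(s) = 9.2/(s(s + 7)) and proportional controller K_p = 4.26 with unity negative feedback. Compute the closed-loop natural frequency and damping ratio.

ω_n = 6.26 rad/s, ζ = 0.559

The closed-loop denominator is s(s+7) + 4.26·9.2 = s² + 7s + 39.19.
Matching s² + 2ζω_n s + ω_n²: ω_n = √39.19 = 6.26 rad/s and 2ζω_n = 7, so ζ = 7/(2·6.26) = 0.559.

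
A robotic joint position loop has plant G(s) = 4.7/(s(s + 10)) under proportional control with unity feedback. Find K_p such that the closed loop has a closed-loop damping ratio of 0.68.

Closed-loop characteristic equation: s² + 10s + K_p·4.7 = 0.
So ω_n = √(4.7K_p) and 2ζω_n = 10, giving ζ = 10/(2√(4.7K_p)).
Setting ζ = 0.68: √(4.7K_p) = 10/(2·0.68) = 7.353, so K_p = 54.07/4.7 = 11.5.

K_p = 11.5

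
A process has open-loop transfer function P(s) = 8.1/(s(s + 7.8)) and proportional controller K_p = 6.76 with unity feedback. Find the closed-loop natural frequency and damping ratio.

With unity feedback the closed-loop characteristic equation is s² + 7.8s + 6.76·8.1 = s² + 7.8s + 54.76 = 0.
Matching s² + 2ζω_n s + ω_n²: ω_n = √54.76 = 7.4 rad/s and 2ζω_n = 7.8, so ζ = 7.8/(2·7.4) = 0.527.

ω_n = 7.4 rad/s, ζ = 0.527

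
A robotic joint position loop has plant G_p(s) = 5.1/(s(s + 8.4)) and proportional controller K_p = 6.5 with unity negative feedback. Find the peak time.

T_p = 0.798 s

Closed-loop characteristic equation: s² + 8.4s + 33.15 = 0, so ω_n = 5.758 rad/s and ζ = 8.4/(2·5.758) = 0.7295.
Damped frequency ω_d = ω_n√(1−ζ²) = 3.938 rad/s, so peak time T_p = π/ω_d = 0.798 s.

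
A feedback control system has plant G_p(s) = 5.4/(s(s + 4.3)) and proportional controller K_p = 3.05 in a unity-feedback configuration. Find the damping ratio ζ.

ζ = 0.53

1 + K_p·G_p(s) = 0 gives s² + 4.3s + 16.47 = 0.
Matching s² + 2ζω_n s + ω_n²: ω_n = √16.47 = 4.058 rad/s and 2ζω_n = 4.3, so ζ = 4.3/(2·4.058) = 0.53.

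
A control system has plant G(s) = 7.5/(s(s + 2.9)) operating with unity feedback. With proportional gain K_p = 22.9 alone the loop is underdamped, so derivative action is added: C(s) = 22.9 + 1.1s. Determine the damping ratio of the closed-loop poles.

ζ = 0.425

Forward path: (22.9 + 1.1s)·7.5/(s(s+2.9)). The closed-loop characteristic equation is s² + (2.9 + 7.5·1.1)s + 7.5·22.9 = 0.
That is s² + 11.15s + 171.8 = 0, so ω_n = 13.11 rad/s and ζ = 11.15/(2·13.11) = 0.4254.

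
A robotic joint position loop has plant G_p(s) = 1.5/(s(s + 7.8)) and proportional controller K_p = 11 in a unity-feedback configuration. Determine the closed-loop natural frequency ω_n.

ω_n = 4.06 rad/s

With unity feedback the closed-loop characteristic equation is s² + 7.8s + 11·1.5 = s² + 7.8s + 16.5 = 0.
Matching s² + 2ζω_n s + ω_n²: ω_n = √16.5 = 4.062 rad/s and 2ζω_n = 7.8, so ζ = 7.8/(2·4.062) = 0.96.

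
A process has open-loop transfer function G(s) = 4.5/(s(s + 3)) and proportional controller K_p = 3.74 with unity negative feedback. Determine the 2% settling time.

Closed-loop characteristic equation: s² + 3s + 16.83 = 0, so ω_n = 4.102 rad/s and ζ = 3/(2·4.102) = 0.3656.
2% settling time T_s ≈ 4/(ζω_n) = 4/1.5 = 2.67 s.

T_s ≈ 2.67 s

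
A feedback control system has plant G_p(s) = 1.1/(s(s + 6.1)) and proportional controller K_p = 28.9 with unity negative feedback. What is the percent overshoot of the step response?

The closed-loop denominator s² + 6.1s + 31.79 gives ω_n = √31.79 = 5.638 and ζ = 6.1/(2ω_n) = 0.5409.
%OS = 100·exp(−πζ/√(1−ζ²)) = 100·exp(−π·0.5409/√0.7074) = 13.3%.

13.3%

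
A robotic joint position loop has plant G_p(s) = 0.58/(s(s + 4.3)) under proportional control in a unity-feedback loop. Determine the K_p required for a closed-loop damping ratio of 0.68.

K_p = 17.2

Closed-loop characteristic equation: s² + 4.3s + K_p·0.58 = 0.
So ω_n = √(0.58K_p) and 2ζω_n = 4.3, giving ζ = 4.3/(2√(0.58K_p)).
Setting ζ = 0.68: √(0.58K_p) = 4.3/(2·0.68) = 3.162, so K_p = 9.997/0.58 = 17.2.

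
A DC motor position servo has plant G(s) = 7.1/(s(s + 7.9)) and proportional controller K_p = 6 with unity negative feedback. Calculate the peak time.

T_p = 0.605 s

From 1 + K_pG(s) = 0: s² + 7.9s + 42.6 = 0 ⇒ ω_n = 6.527, ζ = 0.6052.
Damped frequency ω_d = ω_n√(1−ζ²) = 5.196 rad/s, so peak time T_p = π/ω_d = 0.605 s.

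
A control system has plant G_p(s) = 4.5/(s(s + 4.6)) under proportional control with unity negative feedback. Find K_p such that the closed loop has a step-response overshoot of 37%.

From %OS = 100·exp(−πζ/√(1−ζ²)) = 37%, ζ = −ln(0.37)/√(π²+ln²(0.37)) = 0.3017.
Characteristic equation s² + 4.6s + 4.5K_p = 0 gives ζ = 4.6/(2√(4.5K_p)).
Setting ζ = 0.3017: √(4.5K_p) = 4.6/(2·0.3017) = 7.623, so K_p = 58.11/4.5 = 12.9.

K_p = 12.9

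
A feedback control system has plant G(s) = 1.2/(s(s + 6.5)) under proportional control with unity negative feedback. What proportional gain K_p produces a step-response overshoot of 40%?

K_p = 112

From %OS = 100·exp(−πζ/√(1−ζ²)) = 40%, ζ = −ln(0.4)/√(π²+ln²(0.4)) = 0.28.
Characteristic equation s² + 6.5s + 1.2K_p = 0 gives ζ = 6.5/(2√(1.2K_p)).
Setting ζ = 0.28: √(1.2K_p) = 6.5/(2·0.28) = 11.61, so K_p = 134.7/1.2 = 112.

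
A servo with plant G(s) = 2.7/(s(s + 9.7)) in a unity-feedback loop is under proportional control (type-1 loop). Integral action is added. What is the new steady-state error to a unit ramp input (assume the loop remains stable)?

0

The integrator raises the loop to type 2, so K_v → ∞ and e_ss to a ramp is zero.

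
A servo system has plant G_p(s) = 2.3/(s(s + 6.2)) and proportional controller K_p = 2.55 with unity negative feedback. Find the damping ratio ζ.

ζ = 1.28

With unity feedback the closed-loop characteristic equation is s² + 6.2s + 2.55·2.3 = s² + 6.2s + 5.865 = 0.
Matching s² + 2ζω_n s + ω_n²: ω_n = √5.865 = 2.422 rad/s and 2ζω_n = 6.2, so ζ = 6.2/(2·2.422) = 1.28.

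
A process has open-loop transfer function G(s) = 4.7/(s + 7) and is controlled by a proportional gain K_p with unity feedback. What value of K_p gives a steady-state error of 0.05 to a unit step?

K_p = 28.3

For a type-0 loop with proportional control, e_ss = 1/(1 + K_p·G(0)).
G(0) = 0.6714. Require 1/(1 + K_p·0.6714) = 0.05, so 1 + 0.6714·K_p = 20.
K_p = (20 − 1)/0.6714 = 28.3.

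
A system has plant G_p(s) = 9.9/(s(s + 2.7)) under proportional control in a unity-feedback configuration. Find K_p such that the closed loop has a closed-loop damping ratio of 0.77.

Closed-loop characteristic equation: s² + 2.7s + K_p·9.9 = 0.
So ω_n = √(9.9K_p) and 2ζω_n = 2.7, giving ζ = 2.7/(2√(9.9K_p)).
Setting ζ = 0.77: √(9.9K_p) = 2.7/(2·0.77) = 1.753, so K_p = 3.074/9.9 = 0.31.

K_p = 0.31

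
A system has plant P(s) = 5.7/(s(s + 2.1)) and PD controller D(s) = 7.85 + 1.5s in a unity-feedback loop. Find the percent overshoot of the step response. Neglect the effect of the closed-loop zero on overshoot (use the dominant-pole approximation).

Forward path: (7.85 + 1.5s)·5.7/(s(s+2.1)). The closed-loop characteristic equation is s² + (2.1 + 5.7·1.5)s + 5.7·7.85 = 0.
That is s² + 10.65s + 44.74 = 0, so ω_n = 6.689 rad/s and ζ = 10.65/(2·6.689) = 0.7961.
%OS = 100·exp(−πζ/√(1−ζ²)) = 1.6%.

1.6%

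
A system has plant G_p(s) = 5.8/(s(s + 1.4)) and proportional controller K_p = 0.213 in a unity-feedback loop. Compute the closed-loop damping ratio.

1 + K_p·G_p(s) = 0 gives s² + 1.4s + 1.235 = 0.
So ω_n² = 1.235 ⇒ ω_n = 1.111 rad/s, and ζ = 1.4/(2ω_n) = 0.63.

ζ = 0.63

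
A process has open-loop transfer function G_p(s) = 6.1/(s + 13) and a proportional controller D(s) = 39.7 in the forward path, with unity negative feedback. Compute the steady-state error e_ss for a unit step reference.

0.0509

The loop is type 0. Static position error constant K_pos = D(0)·G_p(0) = 39.7·0.4692 = 18.63.
Steady-state error to a unit step: e_ss = 1/(1+K_pos) = 1/19.63 = 0.0509.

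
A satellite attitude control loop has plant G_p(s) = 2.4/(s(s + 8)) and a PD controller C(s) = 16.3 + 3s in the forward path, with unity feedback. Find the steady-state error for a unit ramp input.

0.204

The loop has one pole at the origin (type 1). Velocity error constant K_v = lim_{s→0} s·C(s)G_p(s) = 16.3·2.4/8 = 4.89.
Steady-state error to a unit ramp: e_ss = 1/K_v = 0.204.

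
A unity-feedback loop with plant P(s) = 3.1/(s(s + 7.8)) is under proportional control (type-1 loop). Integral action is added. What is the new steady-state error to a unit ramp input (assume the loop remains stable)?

The integrator raises the loop to type 2, so K_v → ∞ and e_ss to a ramp is zero.

0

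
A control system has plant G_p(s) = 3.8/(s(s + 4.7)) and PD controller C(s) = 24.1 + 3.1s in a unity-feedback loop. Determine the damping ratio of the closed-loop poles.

ζ = 0.861

Forward path: (24.1 + 3.1s)·3.8/(s(s+4.7)). The closed-loop characteristic equation is s² + (4.7 + 3.8·3.1)s + 3.8·24.1 = 0.
That is s² + 16.48s + 91.58 = 0, so ω_n = 9.57 rad/s and ζ = 16.48/(2·9.57) = 0.861.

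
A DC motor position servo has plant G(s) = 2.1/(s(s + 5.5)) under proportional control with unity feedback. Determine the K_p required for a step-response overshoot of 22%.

From %OS = 100·exp(−πζ/√(1−ζ²)) = 22%, ζ = −ln(0.22)/√(π²+ln²(0.22)) = 0.4342.
Characteristic equation s² + 5.5s + 2.1K_p = 0 gives ζ = 5.5/(2√(2.1K_p)).
Setting ζ = 0.4342: √(2.1K_p) = 5.5/(2·0.4342) = 6.334, so K_p = 40.12/2.1 = 19.1.

K_p = 19.1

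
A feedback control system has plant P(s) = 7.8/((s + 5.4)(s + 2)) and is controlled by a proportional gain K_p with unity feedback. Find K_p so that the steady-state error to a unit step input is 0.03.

K_p = 44.8

The loop is type 0, so e_ss(step) = 1/(1 + K_pos) with K_pos = K_p·P(0).
P(0) = 0.7222. Require 1/(1 + K_p·0.7222) = 0.03, so 1 + 0.7222·K_p = 33.33.
K_p = (33.33 − 1)/0.7222 = 44.8.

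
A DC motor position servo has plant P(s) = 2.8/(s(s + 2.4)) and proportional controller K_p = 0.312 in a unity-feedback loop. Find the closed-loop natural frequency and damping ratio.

ω_n = 0.935 rad/s, ζ = 1.28

1 + K_p·P(s) = 0 gives s² + 2.4s + 0.8736 = 0.
Matching s² + 2ζω_n s + ω_n²: ω_n = √0.8736 = 0.9347 rad/s and 2ζω_n = 2.4, so ζ = 2.4/(2·0.9347) = 1.28.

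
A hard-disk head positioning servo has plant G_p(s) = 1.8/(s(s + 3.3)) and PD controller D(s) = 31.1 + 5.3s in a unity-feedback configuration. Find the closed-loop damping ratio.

ζ = 0.858

Forward path: (31.1 + 5.3s)·1.8/(s(s+3.3)). The closed-loop characteristic equation is s² + (3.3 + 1.8·5.3)s + 1.8·31.1 = 0.
That is s² + 12.84s + 55.98 = 0, so ω_n = 7.482 rad/s and ζ = 12.84/(2·7.482) = 0.8581.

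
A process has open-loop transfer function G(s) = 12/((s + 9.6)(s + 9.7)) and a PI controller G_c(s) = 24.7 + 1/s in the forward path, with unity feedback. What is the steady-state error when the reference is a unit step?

0

The open loop G_c(s)G(s) has a pole at the origin (type 1), so the static position error constant is infinite and e_ss = 1/(1+∞) = 0.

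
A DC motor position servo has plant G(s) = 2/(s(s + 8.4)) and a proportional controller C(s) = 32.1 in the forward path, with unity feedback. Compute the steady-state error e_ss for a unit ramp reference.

The loop has one pole at the origin (type 1). Velocity error constant K_v = lim_{s→0} s·C(s)G(s) = 32.1·2/8.4 = 7.643.
Steady-state error to a unit ramp: e_ss = 1/K_v = 0.131.

0.131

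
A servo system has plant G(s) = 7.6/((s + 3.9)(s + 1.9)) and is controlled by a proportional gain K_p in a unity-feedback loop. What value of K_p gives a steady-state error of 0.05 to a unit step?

The loop is type 0, so e_ss(step) = 1/(1 + K_pos) with K_pos = K_p·G(0).
G(0) = 1.026. Require 1/(1 + K_p·1.026) = 0.05, so 1 + 1.026·K_p = 20.
K_p = (20 − 1)/1.026 = 18.5.

K_p = 18.5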